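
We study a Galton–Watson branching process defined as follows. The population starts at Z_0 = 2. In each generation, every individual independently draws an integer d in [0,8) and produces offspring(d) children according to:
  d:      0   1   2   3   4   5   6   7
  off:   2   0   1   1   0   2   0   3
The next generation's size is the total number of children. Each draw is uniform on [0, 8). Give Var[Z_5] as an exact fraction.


Outcome values over d=0..7: [2, 0, 1, 1, 0, 2, 0, 3]
Σy = 9, Σy² = 19, M = 8
μ = 9/8 = 9/8,  σ² = 19/8 − (9/8)² = 71/64
V_0 = 0, E_0 = 2
V_1 = 71/64·E_0 + (9/8)²·V_0 = 71/32;  E_1 = 9/4
V_2 = 71/64·E_1 + (9/8)²·V_1 = 10863/2048;  E_2 = 81/32
V_3 = 71/64·E_2 + (9/8)²·V_2 = 1247967/131072;  E_3 = 729/256
V_4 = 71/64·E_3 + (9/8)²·V_3 = 127585935/8388608;  E_4 = 6561/2048
V_5 = 71/64·E_4 + (9/8)²·V_4 = 12242504511/536870912;  E_5 = 59049/16384

12242504511/536870912


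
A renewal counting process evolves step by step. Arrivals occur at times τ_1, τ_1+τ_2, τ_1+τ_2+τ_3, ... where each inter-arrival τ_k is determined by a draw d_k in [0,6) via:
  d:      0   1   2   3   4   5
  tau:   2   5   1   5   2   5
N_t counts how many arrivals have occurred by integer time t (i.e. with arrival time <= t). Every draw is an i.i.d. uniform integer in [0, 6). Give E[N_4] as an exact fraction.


Inter-arrival values over d=0..5: [2, 5, 1, 5, 2, 5]
Each d has probability 1/6, so the pmf of τ is: f(1) = 1/6, f(2) = 1/3, f(5) = 1/2
Renewal equation for m(n) = E[N_n]: condition on τ_1 = k (if k <= n, one arrival plus a fresh copy on the remaining n−k steps): m(n) = F(n) + Σ_{k<=n} f(k)·m(n−k), where F(n) = P(τ <= n) and m(0) = 0
m(1) = F(1) = 1/6
m(2) = F(2) + f(1)·m(1) = 1/2 + 1/6·1/6 = 19/36
m(3) = F(3) + f(1)·m(2) + f(2)·m(1) = 1/2 + 1/6·19/36 + 1/3·1/6 = 139/216
m(4) = F(4) + f(1)·m(3) + f(2)·m(2) = 1/2 + 1/6·139/216 + 1/3·19/36 = 1015/1296
E[N_4] = m(4) = 1015/1296

1015/1296


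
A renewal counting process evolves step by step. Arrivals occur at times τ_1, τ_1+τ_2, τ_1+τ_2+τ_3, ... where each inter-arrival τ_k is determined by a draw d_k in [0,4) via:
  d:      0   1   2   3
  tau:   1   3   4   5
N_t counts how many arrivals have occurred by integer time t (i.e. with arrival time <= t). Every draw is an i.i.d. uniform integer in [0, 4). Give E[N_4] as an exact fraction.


Inter-arrival values over d=0..3: [1, 3, 4, 5]
Each d has probability 1/4, so the pmf of τ is: f(1) = 1/4, f(3) = 1/4, f(4) = 1/4, f(5) = 1/4
Renewal equation for m(n) = E[N_n]: condition on τ_1 = k (if k <= n, one arrival plus a fresh copy on the remaining n−k steps): m(n) = F(n) + Σ_{k<=n} f(k)·m(n−k), where F(n) = P(τ <= n) and m(0) = 0
m(1) = F(1) = 1/4
m(2) = F(2) + f(1)·m(1) = 1/4 + 1/4·1/4 = 5/16
m(3) = F(3) + f(1)·m(2) = 1/2 + 1/4·5/16 = 37/64
m(4) = F(4) + f(1)·m(3) + f(3)·m(1) = 3/4 + 1/4·37/64 + 1/4·1/4 = 245/256
E[N_4] = m(4) = 245/256

245/256


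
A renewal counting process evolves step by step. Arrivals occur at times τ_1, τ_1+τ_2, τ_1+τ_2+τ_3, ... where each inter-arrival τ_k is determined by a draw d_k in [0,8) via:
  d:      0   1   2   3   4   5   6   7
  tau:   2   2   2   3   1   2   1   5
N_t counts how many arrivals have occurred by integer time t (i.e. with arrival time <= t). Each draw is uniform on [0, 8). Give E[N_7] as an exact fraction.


Inter-arrival values over d=0..7: [2, 2, 2, 3, 1, 2, 1, 5]
Each d has probability 1/8, so the pmf of τ is: f(1) = 1/4, f(2) = 1/2, f(3) = 1/8, f(5) = 1/8
Renewal equation for m(n) = E[N_n]: condition on τ_1 = k (if k <= n, one arrival plus a fresh copy on the remaining n−k steps): m(n) = F(n) + Σ_{k<=n} f(k)·m(n−k), where F(n) = P(τ <= n) and m(0) = 0
m(1) = F(1) = 1/4
m(2) = F(2) + f(1)·m(1) = 3/4 + 1/4·1/4 = 13/16
m(3) = F(3) + f(1)·m(2) + f(2)·m(1) = 7/8 + 1/4·13/16 + 1/2·1/4 = 77/64
m(4) = F(4) + f(1)·m(3) + f(2)·m(2) + f(3)·m(1) = 7/8 + 1/4·77/64 + 1/2·13/16 + 1/8·1/4 = 413/256
m(5) = F(5) + f(1)·m(4) + f(2)·m(3) + f(3)·m(2) = 1 + 1/4·413/256 + 1/2·77/64 + 1/8·13/16 = 2157/1024
m(6) = F(6) + f(1)·m(5) + f(2)·m(4) + f(3)·m(3) + f(5)·m(1) = 1 + 1/4·2157/1024 + 1/2·413/256 + 1/8·77/64 + 1/8·1/4 = 10301/4096
m(7) = F(7) + f(1)·m(6) + f(2)·m(5) + f(3)·m(4) + f(5)·m(2) = 1 + 1/4·10301/4096 + 1/2·2157/1024 + 1/8·413/256 + 1/8·13/16 = 48909/16384
E[N_7] = m(7) = 48909/16384

48909/16384


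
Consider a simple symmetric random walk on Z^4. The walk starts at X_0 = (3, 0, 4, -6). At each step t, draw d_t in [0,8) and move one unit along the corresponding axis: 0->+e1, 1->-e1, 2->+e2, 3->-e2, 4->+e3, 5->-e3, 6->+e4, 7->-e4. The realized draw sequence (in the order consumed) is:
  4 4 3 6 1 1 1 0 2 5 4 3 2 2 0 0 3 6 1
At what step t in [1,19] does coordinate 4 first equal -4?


18

t=0: X=(3, 0, 4, -6), d=4 → +e3, X_1=(3, 0, 5, -6)
t=1: X=(3, 0, 5, -6), d=4 → +e3, X_2=(3, 0, 6, -6)
t=2: X=(3, 0, 6, -6), d=3 → -e2, X_3=(3, -1, 6, -6)
t=3: X=(3, -1, 6, -6), d=6 → +e4, X_4=(3, -1, 6, -5)
t=4: X=(3, -1, 6, -5), d=1 → -e1, X_5=(2, -1, 6, -5)
t=5: X=(2, -1, 6, -5), d=1 → -e1, X_6=(1, -1, 6, -5)
t=6: X=(1, -1, 6, -5), d=1 → -e1, X_7=(0, -1, 6, -5)
t=7: X=(0, -1, 6, -5), d=0 → +e1, X_8=(1, -1, 6, -5)
t=8: X=(1, -1, 6, -5), d=2 → +e2, X_9=(1, 0, 6, -5)
t=9: X=(1, 0, 6, -5), d=5 → -e3, X_10=(1, 0, 5, -5)
t=10: X=(1, 0, 5, -5), d=4 → +e3, X_11=(1, 0, 6, -5)
t=11: X=(1, 0, 6, -5), d=3 → -e2, X_12=(1, -1, 6, -5)
t=12: X=(1, -1, 6, -5), d=2 → +e2, X_13=(1, 0, 6, -5)
t=13: X=(1, 0, 6, -5), d=2 → +e2, X_14=(1, 1, 6, -5)
t=14: X=(1, 1, 6, -5), d=0 → +e1, X_15=(2, 1, 6, -5)
t=15: X=(2, 1, 6, -5), d=0 → +e1, X_16=(3, 1, 6, -5)
t=16: X=(3, 1, 6, -5), d=3 → -e2, X_17=(3, 0, 6, -5)
t=17: X=(3, 0, 6, -5), d=6 → +e4, X_18=(3, 0, 6, -4)
t=18: X=(3, 0, 6, -4), d=1 → -e1, X_19=(2, 0, 6, -4)


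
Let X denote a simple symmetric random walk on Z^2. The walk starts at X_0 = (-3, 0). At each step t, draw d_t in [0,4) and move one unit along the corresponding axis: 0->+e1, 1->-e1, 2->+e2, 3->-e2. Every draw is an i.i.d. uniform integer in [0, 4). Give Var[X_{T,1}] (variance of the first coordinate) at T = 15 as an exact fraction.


Outcome values over d=0..3: [1, -1, 0, 0]
Σy = 0, Σy² = 2, M = 4
μ = 0/4 = 0,  σ² = 2/4 − (0)² = 1/2
Independent increments: Var[X_15] = 15·σ² = 15·(1/2) = 15/2

15/2


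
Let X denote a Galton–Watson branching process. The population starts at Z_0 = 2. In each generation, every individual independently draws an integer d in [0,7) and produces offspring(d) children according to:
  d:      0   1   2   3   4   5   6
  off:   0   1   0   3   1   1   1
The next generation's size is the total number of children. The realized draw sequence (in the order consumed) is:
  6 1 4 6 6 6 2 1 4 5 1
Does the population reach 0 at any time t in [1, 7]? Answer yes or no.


no

gen 0: Z_0=2, draws=[6, 1], offspring=[1, 1], Z_1=2
gen 1: Z_1=2, draws=[4, 6], offspring=[1, 1], Z_2=2
gen 2: Z_2=2, draws=[6, 6], offspring=[1, 1], Z_3=2
gen 3: Z_3=2, draws=[2, 1], offspring=[0, 1], Z_4=1
gen 4: Z_4=1, draws=[4], offspring=[1], Z_5=1
gen 5: Z_5=1, draws=[5], offspring=[1], Z_6=1
gen 6: Z_6=1, draws=[1], offspring=[1], Z_7=1


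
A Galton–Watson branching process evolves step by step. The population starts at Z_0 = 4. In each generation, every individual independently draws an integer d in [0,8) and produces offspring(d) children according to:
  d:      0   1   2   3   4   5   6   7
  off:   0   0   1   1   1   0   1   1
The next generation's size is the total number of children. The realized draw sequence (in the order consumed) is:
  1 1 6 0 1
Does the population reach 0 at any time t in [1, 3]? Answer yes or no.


gen 0: Z_0=4, draws=[1, 1, 6, 0], offspring=[0, 0, 1, 0], Z_1=1
gen 1: Z_1=1, draws=[1], offspring=[0], Z_2=0
gen 2: Z_2=0, draws=[], offspring=[], Z_3=0

yes


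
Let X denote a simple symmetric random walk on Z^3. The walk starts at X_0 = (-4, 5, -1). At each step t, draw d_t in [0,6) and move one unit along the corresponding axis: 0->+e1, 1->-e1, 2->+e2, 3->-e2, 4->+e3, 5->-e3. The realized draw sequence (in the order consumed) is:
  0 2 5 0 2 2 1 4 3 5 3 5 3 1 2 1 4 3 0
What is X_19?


(-4, 5, -2)

t=0: X=(-4, 5, -1), d=0 → +e1, X_1=(-3, 5, -1)
t=1: X=(-3, 5, -1), d=2 → +e2, X_2=(-3, 6, -1)
t=2: X=(-3, 6, -1), d=5 → -e3, X_3=(-3, 6, -2)
t=3: X=(-3, 6, -2), d=0 → +e1, X_4=(-2, 6, -2)
t=4: X=(-2, 6, -2), d=2 → +e2, X_5=(-2, 7, -2)
t=5: X=(-2, 7, -2), d=2 → +e2, X_6=(-2, 8, -2)
t=6: X=(-2, 8, -2), d=1 → -e1, X_7=(-3, 8, -2)
t=7: X=(-3, 8, -2), d=4 → +e3, X_8=(-3, 8, -1)
t=8: X=(-3, 8, -1), d=3 → -e2, X_9=(-3, 7, -1)
t=9: X=(-3, 7, -1), d=5 → -e3, X_10=(-3, 7, -2)
t=10: X=(-3, 7, -2), d=3 → -e2, X_11=(-3, 6, -2)
t=11: X=(-3, 6, -2), d=5 → -e3, X_12=(-3, 6, -3)
t=12: X=(-3, 6, -3), d=3 → -e2, X_13=(-3, 5, -3)
t=13: X=(-3, 5, -3), d=1 → -e1, X_14=(-4, 5, -3)
t=14: X=(-4, 5, -3), d=2 → +e2, X_15=(-4, 6, -3)
t=15: X=(-4, 6, -3), d=1 → -e1, X_16=(-5, 6, -3)
t=16: X=(-5, 6, -3), d=4 → +e3, X_17=(-5, 6, -2)
t=17: X=(-5, 6, -2), d=3 → -e2, X_18=(-5, 5, -2)
t=18: X=(-5, 5, -2), d=0 → +e1, X_19=(-4, 5, -2)


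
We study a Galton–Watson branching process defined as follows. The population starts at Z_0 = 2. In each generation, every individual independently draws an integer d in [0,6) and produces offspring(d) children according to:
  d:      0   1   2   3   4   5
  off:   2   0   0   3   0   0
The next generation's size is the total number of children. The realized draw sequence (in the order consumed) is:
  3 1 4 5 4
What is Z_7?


gen 0: Z_0=2, draws=[3, 1], offspring=[3, 0], Z_1=3
gen 1: Z_1=3, draws=[4, 5, 4], offspring=[0, 0, 0], Z_2=0
gen 2: Z_2=0, draws=[], offspring=[], Z_3=0
gen 3: Z_3=0, draws=[], offspring=[], Z_4=0
gen 4: Z_4=0, draws=[], offspring=[], Z_5=0
gen 5: Z_5=0, draws=[], offspring=[], Z_6=0
gen 6: Z_6=0, draws=[], offspring=[], Z_7=0

0


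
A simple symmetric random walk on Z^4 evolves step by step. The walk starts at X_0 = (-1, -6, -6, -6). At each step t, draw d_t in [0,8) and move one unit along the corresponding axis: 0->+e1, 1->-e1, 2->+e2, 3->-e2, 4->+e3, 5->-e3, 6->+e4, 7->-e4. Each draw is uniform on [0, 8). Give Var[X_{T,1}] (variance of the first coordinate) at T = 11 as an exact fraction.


Outcome values over d=0..7: [1, -1, 0, 0, 0, 0, 0, 0]
Σy = 0, Σy² = 2, M = 8
μ = 0/8 = 0,  σ² = 2/8 − (0)² = 1/4
Independent increments: Var[X_11] = 11·σ² = 11·(1/4) = 11/4

11/4


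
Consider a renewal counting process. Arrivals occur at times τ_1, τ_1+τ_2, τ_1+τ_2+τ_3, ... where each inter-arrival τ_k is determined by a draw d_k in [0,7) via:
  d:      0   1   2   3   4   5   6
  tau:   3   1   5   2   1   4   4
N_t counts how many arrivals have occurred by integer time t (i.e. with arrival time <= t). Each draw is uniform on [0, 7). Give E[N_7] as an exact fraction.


1842409/823543

Inter-arrival values over d=0..6: [3, 1, 5, 2, 1, 4, 4]
Each d has probability 1/7, so the pmf of τ is: f(1) = 2/7, f(2) = 1/7, f(3) = 1/7, f(4) = 2/7, f(5) = 1/7
Renewal equation for m(n) = E[N_n]: condition on τ_1 = k (if k <= n, one arrival plus a fresh copy on the remaining n−k steps): m(n) = F(n) + Σ_{k<=n} f(k)·m(n−k), where F(n) = P(τ <= n) and m(0) = 0
m(1) = F(1) = 2/7
m(2) = F(2) + f(1)·m(1) = 3/7 + 2/7·2/7 = 25/49
m(3) = F(3) + f(1)·m(2) + f(2)·m(1) = 4/7 + 2/7·25/49 + 1/7·2/7 = 260/343
m(4) = F(4) + f(1)·m(3) + f(2)·m(2) + f(3)·m(1) = 6/7 + 2/7·260/343 + 1/7·25/49 + 1/7·2/7 = 2851/2401
m(5) = F(5) + f(1)·m(4) + f(2)·m(3) + f(3)·m(2) + f(4)·m(1) = 1 + 2/7·2851/2401 + 1/7·260/343 + 1/7·25/49 + 2/7·2/7 = 26926/16807
m(6) = F(6) + f(1)·m(5) + f(2)·m(4) + f(3)·m(3) + f(4)·m(2) + f(5)·m(1) = 1 + 2/7·26926/16807 + 1/7·2851/2401 + 1/7·260/343 + 2/7·25/49 + 1/7·2/7 = 226150/117649
m(7) = F(7) + f(1)·m(6) + f(2)·m(5) + f(3)·m(4) + f(4)·m(3) + f(5)·m(2) = 1 + 2/7·226150/117649 + 1/7·26926/16807 + 1/7·2851/2401 + 2/7·260/343 + 1/7·25/49 = 1842409/823543
E[N_7] = m(7) = 1842409/823543


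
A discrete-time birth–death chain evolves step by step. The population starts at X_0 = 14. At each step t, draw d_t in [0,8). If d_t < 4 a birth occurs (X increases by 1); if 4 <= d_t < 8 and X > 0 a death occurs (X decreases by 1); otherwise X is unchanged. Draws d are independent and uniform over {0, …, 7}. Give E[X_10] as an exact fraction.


14

X can drop by at most 1 per step and X_0 = 14 > T = 10, so X_t >= 14 − t >= 4 > 0 for every t <= 10: the floor at 0 (the 'and X > 0' condition) never binds. Hence X_10 = X_0 + Σ_{t<10} Y_t with i.i.d. increments Y_t = y(d_t) ∈ {+1, −1, 0}.
Outcome values over d=0..7: [1, 1, 1, 1, -1, -1, -1, -1]
Σy = 0, Σy² = 8, M = 8
μ = 0/8 = 0,  σ² = 8/8 − (0)² = 1
E[X_10] = 14 + 10·(0) = 14


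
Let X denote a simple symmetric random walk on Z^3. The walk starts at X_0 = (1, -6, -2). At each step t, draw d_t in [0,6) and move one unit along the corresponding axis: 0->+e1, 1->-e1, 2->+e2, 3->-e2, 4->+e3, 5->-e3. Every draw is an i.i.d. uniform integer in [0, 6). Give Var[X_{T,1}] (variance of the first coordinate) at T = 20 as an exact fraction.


20/3

Outcome values over d=0..5: [1, -1, 0, 0, 0, 0]
Σy = 0, Σy² = 2, M = 6
μ = 0/6 = 0,  σ² = 2/6 − (0)² = 1/3
Independent increments: Var[X_20] = 20·σ² = 20·(1/3) = 20/3


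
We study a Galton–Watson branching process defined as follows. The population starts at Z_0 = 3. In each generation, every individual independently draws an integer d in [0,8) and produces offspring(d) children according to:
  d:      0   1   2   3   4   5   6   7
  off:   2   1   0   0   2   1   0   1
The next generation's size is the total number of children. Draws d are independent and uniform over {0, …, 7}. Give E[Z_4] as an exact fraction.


7203/4096

Outcome values over d=0..7: [2, 1, 0, 0, 2, 1, 0, 1]
Σy = 7, Σy² = 11, M = 8
μ = 7/8 = 7/8,  σ² = 11/8 − (7/8)² = 39/64
E[Z_0] = 3
E[Z_1] = 7/8·E[Z_0] = 21/8
E[Z_2] = 7/8·E[Z_1] = 147/64
E[Z_3] = 7/8·E[Z_2] = 1029/512
E[Z_4] = 7/8·E[Z_3] = 7203/4096


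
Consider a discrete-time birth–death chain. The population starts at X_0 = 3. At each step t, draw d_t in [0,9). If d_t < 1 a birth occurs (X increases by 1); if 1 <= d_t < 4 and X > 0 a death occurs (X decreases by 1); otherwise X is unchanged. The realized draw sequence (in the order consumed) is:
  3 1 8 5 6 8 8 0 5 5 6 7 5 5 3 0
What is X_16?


2

t=0: X=3, d=3 → death, X_1=2
t=1: X=2, d=1 → death, X_2=1
t=2: X=1, d=8 → hold, X_3=1
t=3: X=1, d=5 → hold, X_4=1
t=4: X=1, d=6 → hold, X_5=1
t=5: X=1, d=8 → hold, X_6=1
t=6: X=1, d=8 → hold, X_7=1
t=7: X=1, d=0 → birth, X_8=2
t=8: X=2, d=5 → hold, X_9=2
t=9: X=2, d=5 → hold, X_10=2
t=10: X=2, d=6 → hold, X_11=2
t=11: X=2, d=7 → hold, X_12=2
t=12: X=2, d=5 → hold, X_13=2
t=13: X=2, d=5 → hold, X_14=2
t=14: X=2, d=3 → death, X_15=1
t=15: X=1, d=0 → birth, X_16=2


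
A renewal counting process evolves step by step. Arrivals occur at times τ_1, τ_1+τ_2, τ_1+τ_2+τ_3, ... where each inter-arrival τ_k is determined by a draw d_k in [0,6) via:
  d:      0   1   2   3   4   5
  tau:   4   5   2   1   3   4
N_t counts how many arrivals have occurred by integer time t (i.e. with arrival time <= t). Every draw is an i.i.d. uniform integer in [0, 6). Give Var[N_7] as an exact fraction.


47753131919/78364164096

Inter-arrival values over d=0..5: [4, 5, 2, 1, 3, 4]
Each d has probability 1/6, so the pmf of τ is: f(1) = 1/6, f(2) = 1/6, f(3) = 1/6, f(4) = 1/3, f(5) = 1/6
Let p_n(j) = P(N_n = j), with p_0 = [1]. Condition on τ_1: p_n(0) = P(τ > n), and for j >= 1, p_n(j) = Σ_{k<=n} f(k)·p_{n−k}(j−1)
p_1 = [5/6, 1/6]  (j = 0..1)
p_2 = [2/3, 11/36, 1/36]  (j = 0..2)
p_3 = [1/2, 5/12, 17/216, 1/216]  (j = 0..3)
p_4 = [1/6, 2/3, 4/27, 23/1296, 1/1296]  (j = 0..4)
p_5 = [0, 2/3, 31/108, 55/1296, 29/7776, 1/7776]  (j = 0..5)
p_6 = [0, 17/36, 91/216, 41/432, 7/648, 35/46656, 1/46656]  (j = 0..6)
p_7 = [0, 11/36, 53/108, 25/144, 71/2592, 119/46656, 41/279936, 1/279936]  (j = 0..7)
E[N_7] = Σ j·p_7(j) = 540583/279936;  E[N_7²] = Σ j²·p_7(j) = 1214503/279936
Var[N_7] = 1214503/279936 − (540583/279936)² = 47753131919/78364164096


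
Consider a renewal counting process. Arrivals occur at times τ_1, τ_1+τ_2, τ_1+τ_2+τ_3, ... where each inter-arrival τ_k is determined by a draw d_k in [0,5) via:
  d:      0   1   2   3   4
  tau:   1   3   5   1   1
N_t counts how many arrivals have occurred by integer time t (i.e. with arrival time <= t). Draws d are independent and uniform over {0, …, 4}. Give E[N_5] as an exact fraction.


Inter-arrival values over d=0..4: [1, 3, 5, 1, 1]
Each d has probability 1/5, so the pmf of τ is: f(1) = 3/5, f(3) = 1/5, f(5) = 1/5
Renewal equation for m(n) = E[N_n]: condition on τ_1 = k (if k <= n, one arrival plus a fresh copy on the remaining n−k steps): m(n) = F(n) + Σ_{k<=n} f(k)·m(n−k), where F(n) = P(τ <= n) and m(0) = 0
m(1) = F(1) = 3/5
m(2) = F(2) + f(1)·m(1) = 3/5 + 3/5·3/5 = 24/25
m(3) = F(3) + f(1)·m(2) = 4/5 + 3/5·24/25 = 172/125
m(4) = F(4) + f(1)·m(3) + f(3)·m(1) = 4/5 + 3/5·172/125 + 1/5·3/5 = 1091/625
m(5) = F(5) + f(1)·m(4) + f(3)·m(2) = 1 + 3/5·1091/625 + 1/5·24/25 = 6998/3125
E[N_5] = m(5) = 6998/3125

6998/3125


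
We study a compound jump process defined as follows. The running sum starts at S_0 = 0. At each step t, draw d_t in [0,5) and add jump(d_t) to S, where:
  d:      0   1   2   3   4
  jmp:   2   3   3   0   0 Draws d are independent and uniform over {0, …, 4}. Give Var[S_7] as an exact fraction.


Outcome values over d=0..4: [2, 3, 3, 0, 0]
Σy = 8, Σy² = 22, M = 5
μ = 8/5 = 8/5,  σ² = 22/5 − (8/5)² = 46/25
Independent increments: Var[S_7] = 7·σ² = 7·(46/25) = 322/25

322/25


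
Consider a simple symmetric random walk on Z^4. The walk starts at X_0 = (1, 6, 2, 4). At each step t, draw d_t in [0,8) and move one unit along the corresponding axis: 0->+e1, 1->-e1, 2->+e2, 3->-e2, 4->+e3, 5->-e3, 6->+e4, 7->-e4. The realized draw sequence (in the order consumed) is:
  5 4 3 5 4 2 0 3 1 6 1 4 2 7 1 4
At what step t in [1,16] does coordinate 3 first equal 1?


1

t=0: X=(1, 6, 2, 4), d=5 → -e3, X_1=(1, 6, 1, 4)
t=1: X=(1, 6, 1, 4), d=4 → +e3, X_2=(1, 6, 2, 4)
t=2: X=(1, 6, 2, 4), d=3 → -e2, X_3=(1, 5, 2, 4)
t=3: X=(1, 5, 2, 4), d=5 → -e3, X_4=(1, 5, 1, 4)
t=4: X=(1, 5, 1, 4), d=4 → +e3, X_5=(1, 5, 2, 4)
t=5: X=(1, 5, 2, 4), d=2 → +e2, X_6=(1, 6, 2, 4)
t=6: X=(1, 6, 2, 4), d=0 → +e1, X_7=(2, 6, 2, 4)
t=7: X=(2, 6, 2, 4), d=3 → -e2, X_8=(2, 5, 2, 4)
t=8: X=(2, 5, 2, 4), d=1 → -e1, X_9=(1, 5, 2, 4)
t=9: X=(1, 5, 2, 4), d=6 → +e4, X_10=(1, 5, 2, 5)
t=10: X=(1, 5, 2, 5), d=1 → -e1, X_11=(0, 5, 2, 5)
t=11: X=(0, 5, 2, 5), d=4 → +e3, X_12=(0, 5, 3, 5)
t=12: X=(0, 5, 3, 5), d=2 → +e2, X_13=(0, 6, 3, 5)
t=13: X=(0, 6, 3, 5), d=7 → -e4, X_14=(0, 6, 3, 4)
t=14: X=(0, 6, 3, 4), d=1 → -e1, X_15=(-1, 6, 3, 4)
t=15: X=(-1, 6, 3, 4), d=4 → +e3, X_16=(-1, 6, 4, 4)


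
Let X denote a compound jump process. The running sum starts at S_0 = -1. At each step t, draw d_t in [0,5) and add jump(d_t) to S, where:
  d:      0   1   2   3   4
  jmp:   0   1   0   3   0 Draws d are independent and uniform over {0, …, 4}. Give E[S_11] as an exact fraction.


Outcome values over d=0..4: [0, 1, 0, 3, 0]
Σy = 4, Σy² = 10, M = 5
μ = 4/5 = 4/5,  σ² = 10/5 − (4/5)² = 34/25
E[S_11] = -1 + 11·(4/5) = 39/5

39/5


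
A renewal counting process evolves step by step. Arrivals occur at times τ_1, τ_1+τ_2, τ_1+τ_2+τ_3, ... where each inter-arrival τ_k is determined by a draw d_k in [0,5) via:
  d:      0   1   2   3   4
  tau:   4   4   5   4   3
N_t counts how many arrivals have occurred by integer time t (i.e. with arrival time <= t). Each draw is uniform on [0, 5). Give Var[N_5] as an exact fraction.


Inter-arrival values over d=0..4: [4, 4, 5, 4, 3]
Each d has probability 1/5, so the pmf of τ is: f(3) = 1/5, f(4) = 3/5, f(5) = 1/5
Let p_n(j) = P(N_n = j), with p_0 = [1]. Condition on τ_1: p_n(0) = P(τ > n), and for j >= 1, p_n(j) = Σ_{k<=n} f(k)·p_{n−k}(j−1)
p_1 = [1]  (j = 0)
p_2 = [1]  (j = 0)
p_3 = [4/5, 1/5]  (j = 0..1)
p_4 = [1/5, 4/5]  (j = 0..1)
p_5 = [0, 1]  (j = 0..1)
E[N_5] = Σ j·p_5(j) = 1;  E[N_5²] = Σ j²·p_5(j) = 1
Var[N_5] = 1 − (1)² = 0

0


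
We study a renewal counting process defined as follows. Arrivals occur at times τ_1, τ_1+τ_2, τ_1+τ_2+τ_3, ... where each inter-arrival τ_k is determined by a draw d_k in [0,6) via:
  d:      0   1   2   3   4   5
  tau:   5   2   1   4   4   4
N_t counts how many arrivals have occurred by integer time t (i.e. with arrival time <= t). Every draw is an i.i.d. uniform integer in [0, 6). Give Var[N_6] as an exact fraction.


954340271/2176782336

Inter-arrival values over d=0..5: [5, 2, 1, 4, 4, 4]
Each d has probability 1/6, so the pmf of τ is: f(1) = 1/6, f(2) = 1/6, f(4) = 1/2, f(5) = 1/6
Let p_n(j) = P(N_n = j), with p_0 = [1]. Condition on τ_1: p_n(0) = P(τ > n), and for j >= 1, p_n(j) = Σ_{k<=n} f(k)·p_{n−k}(j−1)
p_1 = [5/6, 1/6]  (j = 0..1)
p_2 = [2/3, 11/36, 1/36]  (j = 0..2)
p_3 = [2/3, 1/4, 17/216, 1/216]  (j = 0..3)
p_4 = [1/6, 13/18, 5/54, 23/1296, 1/1296]  (j = 0..4)
p_5 = [0, 13/18, 53/216, 37/1296, 29/7776, 1/7776]  (j = 0..5)
p_6 = [0, 1/2, 91/216, 91/1296, 5/648, 35/46656, 1/46656]  (j = 0..6)
E[N_6] = Σ j·p_6(j) = 74089/46656;  E[N_6²] = Σ j²·p_6(j) = 138107/46656
Var[N_6] = 138107/46656 − (74089/46656)² = 954340271/2176782336


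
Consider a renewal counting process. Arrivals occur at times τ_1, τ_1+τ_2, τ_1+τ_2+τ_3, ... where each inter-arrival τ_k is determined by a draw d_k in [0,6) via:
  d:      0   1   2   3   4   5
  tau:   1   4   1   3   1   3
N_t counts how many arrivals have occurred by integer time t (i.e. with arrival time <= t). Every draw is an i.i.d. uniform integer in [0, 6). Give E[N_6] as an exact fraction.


1519/576

Inter-arrival values over d=0..5: [1, 4, 1, 3, 1, 3]
Each d has probability 1/6, so the pmf of τ is: f(1) = 1/2, f(3) = 1/3, f(4) = 1/6
Renewal equation for m(n) = E[N_n]: condition on τ_1 = k (if k <= n, one arrival plus a fresh copy on the remaining n−k steps): m(n) = F(n) + Σ_{k<=n} f(k)·m(n−k), where F(n) = P(τ <= n) and m(0) = 0
m(1) = F(1) = 1/2
m(2) = F(2) + f(1)·m(1) = 1/2 + 1/2·1/2 = 3/4
m(3) = F(3) + f(1)·m(2) = 5/6 + 1/2·3/4 = 29/24
m(4) = F(4) + f(1)·m(3) + f(3)·m(1) = 1 + 1/2·29/24 + 1/3·1/2 = 85/48
m(5) = F(5) + f(1)·m(4) + f(3)·m(2) + f(4)·m(1) = 1 + 1/2·85/48 + 1/3·3/4 + 1/6·1/2 = 71/32
m(6) = F(6) + f(1)·m(5) + f(3)·m(3) + f(4)·m(2) = 1 + 1/2·71/32 + 1/3·29/24 + 1/6·3/4 = 1519/576
E[N_6] = m(6) = 1519/576


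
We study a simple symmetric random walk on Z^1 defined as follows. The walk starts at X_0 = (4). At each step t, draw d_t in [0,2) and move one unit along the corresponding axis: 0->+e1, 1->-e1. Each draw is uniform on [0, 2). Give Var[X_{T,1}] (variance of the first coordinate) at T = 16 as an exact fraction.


Outcome values over d=0..1: [1, -1]
Σy = 0, Σy² = 2, M = 2
μ = 0/2 = 0,  σ² = 2/2 − (0)² = 1
Independent increments: Var[X_16] = 16·σ² = 16·(1) = 16

16


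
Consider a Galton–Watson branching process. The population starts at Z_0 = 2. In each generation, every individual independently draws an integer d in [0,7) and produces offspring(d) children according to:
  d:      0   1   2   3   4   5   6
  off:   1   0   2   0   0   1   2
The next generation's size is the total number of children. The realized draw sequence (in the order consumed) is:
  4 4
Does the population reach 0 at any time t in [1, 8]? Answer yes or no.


gen 0: Z_0=2, draws=[4, 4], offspring=[0, 0], Z_1=0
gen 1: Z_1=0, draws=[], offspring=[], Z_2=0
gen 2: Z_2=0, draws=[], offspring=[], Z_3=0
gen 3: Z_3=0, draws=[], offspring=[], Z_4=0
gen 4: Z_4=0, draws=[], offspring=[], Z_5=0
gen 5: Z_5=0, draws=[], offspring=[], Z_6=0
gen 6: Z_6=0, draws=[], offspring=[], Z_7=0
gen 7: Z_7=0, draws=[], offspring=[], Z_8=0

yes


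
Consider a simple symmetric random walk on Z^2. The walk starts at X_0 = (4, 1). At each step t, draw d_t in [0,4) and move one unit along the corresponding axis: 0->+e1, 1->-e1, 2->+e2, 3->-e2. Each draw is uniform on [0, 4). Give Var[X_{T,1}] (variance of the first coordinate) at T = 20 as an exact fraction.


10

Outcome values over d=0..3: [1, -1, 0, 0]
Σy = 0, Σy² = 2, M = 4
μ = 0/4 = 0,  σ² = 2/4 − (0)² = 1/2
Independent increments: Var[X_20] = 20·σ² = 20·(1/2) = 10


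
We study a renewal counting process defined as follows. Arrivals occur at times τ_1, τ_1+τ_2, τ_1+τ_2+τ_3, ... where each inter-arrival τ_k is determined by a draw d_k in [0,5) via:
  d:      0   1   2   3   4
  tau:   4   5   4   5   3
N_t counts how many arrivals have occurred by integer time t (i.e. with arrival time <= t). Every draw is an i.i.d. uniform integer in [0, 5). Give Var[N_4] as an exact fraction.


Inter-arrival values over d=0..4: [4, 5, 4, 5, 3]
Each d has probability 1/5, so the pmf of τ is: f(3) = 1/5, f(4) = 2/5, f(5) = 2/5
Let p_n(j) = P(N_n = j), with p_0 = [1]. Condition on τ_1: p_n(0) = P(τ > n), and for j >= 1, p_n(j) = Σ_{k<=n} f(k)·p_{n−k}(j−1)
p_1 = [1]  (j = 0)
p_2 = [1]  (j = 0)
p_3 = [4/5, 1/5]  (j = 0..1)
p_4 = [2/5, 3/5]  (j = 0..1)
E[N_4] = Σ j·p_4(j) = 3/5;  E[N_4²] = Σ j²·p_4(j) = 3/5
Var[N_4] = 3/5 − (3/5)² = 6/25

6/25


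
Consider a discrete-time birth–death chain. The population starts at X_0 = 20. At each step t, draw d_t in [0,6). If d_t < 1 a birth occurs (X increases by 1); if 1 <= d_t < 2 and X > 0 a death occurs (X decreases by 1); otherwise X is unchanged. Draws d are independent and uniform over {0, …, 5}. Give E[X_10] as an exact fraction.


X can drop by at most 1 per step and X_0 = 20 > T = 10, so X_t >= 20 − t >= 10 > 0 for every t <= 10: the floor at 0 (the 'and X > 0' condition) never binds. Hence X_10 = X_0 + Σ_{t<10} Y_t with i.i.d. increments Y_t = y(d_t) ∈ {+1, −1, 0}.
Outcome values over d=0..5: [1, -1, 0, 0, 0, 0]
Σy = 0, Σy² = 2, M = 6
μ = 0/6 = 0,  σ² = 2/6 − (0)² = 1/3
E[X_10] = 20 + 10·(0) = 20

20


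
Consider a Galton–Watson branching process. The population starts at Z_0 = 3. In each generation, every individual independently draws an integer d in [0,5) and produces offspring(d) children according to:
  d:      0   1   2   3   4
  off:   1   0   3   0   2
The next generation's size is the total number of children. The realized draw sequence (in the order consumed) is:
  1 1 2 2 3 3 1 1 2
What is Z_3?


3

gen 0: Z_0=3, draws=[1, 1, 2], offspring=[0, 0, 3], Z_1=3
gen 1: Z_1=3, draws=[2, 3, 3], offspring=[3, 0, 0], Z_2=3
gen 2: Z_2=3, draws=[1, 1, 2], offspring=[0, 0, 3], Z_3=3


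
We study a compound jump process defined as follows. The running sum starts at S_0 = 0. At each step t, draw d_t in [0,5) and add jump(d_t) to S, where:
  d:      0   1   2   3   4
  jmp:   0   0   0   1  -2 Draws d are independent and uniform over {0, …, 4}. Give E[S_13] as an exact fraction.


Outcome values over d=0..4: [0, 0, 0, 1, -2]
Σy = -1, Σy² = 5, M = 5
μ = -1/5 = -1/5,  σ² = 5/5 − (-1/5)² = 24/25
E[S_13] = 0 + 13·(-1/5) = -13/5

-13/5


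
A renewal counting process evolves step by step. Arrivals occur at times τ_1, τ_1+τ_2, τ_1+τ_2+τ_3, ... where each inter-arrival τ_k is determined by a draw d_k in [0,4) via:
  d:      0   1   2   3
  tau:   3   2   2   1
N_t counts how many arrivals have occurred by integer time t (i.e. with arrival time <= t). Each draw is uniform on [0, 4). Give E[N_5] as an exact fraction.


2373/1024

Inter-arrival values over d=0..3: [3, 2, 2, 1]
Each d has probability 1/4, so the pmf of τ is: f(1) = 1/4, f(2) = 1/2, f(3) = 1/4
Renewal equation for m(n) = E[N_n]: condition on τ_1 = k (if k <= n, one arrival plus a fresh copy on the remaining n−k steps): m(n) = F(n) + Σ_{k<=n} f(k)·m(n−k), where F(n) = P(τ <= n) and m(0) = 0
m(1) = F(1) = 1/4
m(2) = F(2) + f(1)·m(1) = 3/4 + 1/4·1/4 = 13/16
m(3) = F(3) + f(1)·m(2) + f(2)·m(1) = 1 + 1/4·13/16 + 1/2·1/4 = 85/64
m(4) = F(4) + f(1)·m(3) + f(2)·m(2) + f(3)·m(1) = 1 + 1/4·85/64 + 1/2·13/16 + 1/4·1/4 = 461/256
m(5) = F(5) + f(1)·m(4) + f(2)·m(3) + f(3)·m(2) = 1 + 1/4·461/256 + 1/2·85/64 + 1/4·13/16 = 2373/1024
E[N_5] = m(5) = 2373/1024


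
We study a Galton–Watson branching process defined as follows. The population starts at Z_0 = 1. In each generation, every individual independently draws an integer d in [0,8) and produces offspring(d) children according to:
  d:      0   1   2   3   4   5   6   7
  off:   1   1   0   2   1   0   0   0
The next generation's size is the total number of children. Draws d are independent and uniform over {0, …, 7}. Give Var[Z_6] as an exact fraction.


Outcome values over d=0..7: [1, 1, 0, 2, 1, 0, 0, 0]
Σy = 5, Σy² = 7, M = 8
μ = 5/8 = 5/8,  σ² = 7/8 − (5/8)² = 31/64
V_0 = 0, E_0 = 1
V_1 = 31/64·E_0 + (5/8)²·V_0 = 31/64;  E_1 = 5/8
V_2 = 31/64·E_1 + (5/8)²·V_1 = 2015/4096;  E_2 = 25/64
V_3 = 31/64·E_2 + (5/8)²·V_2 = 99975/262144;  E_3 = 125/512
V_4 = 31/64·E_3 + (5/8)²·V_3 = 4483375/16777216;  E_4 = 625/4096
V_5 = 31/64·E_4 + (5/8)²·V_4 = 191444375/1073741824;  E_5 = 3125/32768
V_6 = 31/64·E_5 + (5/8)²·V_5 = 7960509375/68719476736;  E_6 = 15625/262144

7960509375/68719476736


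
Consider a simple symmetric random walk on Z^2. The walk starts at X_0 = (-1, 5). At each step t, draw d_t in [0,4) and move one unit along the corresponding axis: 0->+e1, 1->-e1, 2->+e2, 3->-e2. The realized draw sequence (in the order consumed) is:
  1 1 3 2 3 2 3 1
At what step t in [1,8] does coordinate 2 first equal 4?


3

t=0: X=(-1, 5), d=1 → -e1, X_1=(-2, 5)
t=1: X=(-2, 5), d=1 → -e1, X_2=(-3, 5)
t=2: X=(-3, 5), d=3 → -e2, X_3=(-3, 4)
t=3: X=(-3, 4), d=2 → +e2, X_4=(-3, 5)
t=4: X=(-3, 5), d=3 → -e2, X_5=(-3, 4)
t=5: X=(-3, 4), d=2 → +e2, X_6=(-3, 5)
t=6: X=(-3, 5), d=3 → -e2, X_7=(-3, 4)
t=7: X=(-3, 4), d=1 → -e1, X_8=(-4, 4)


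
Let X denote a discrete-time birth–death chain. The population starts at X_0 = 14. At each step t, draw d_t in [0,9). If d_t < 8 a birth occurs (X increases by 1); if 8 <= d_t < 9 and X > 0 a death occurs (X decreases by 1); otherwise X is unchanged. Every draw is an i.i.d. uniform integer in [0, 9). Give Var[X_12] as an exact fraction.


128/27

X can drop by at most 1 per step and X_0 = 14 > T = 12, so X_t >= 14 − t >= 2 > 0 for every t <= 12: the floor at 0 (the 'and X > 0' condition) never binds. Hence X_12 = X_0 + Σ_{t<12} Y_t with i.i.d. increments Y_t = y(d_t) ∈ {+1, −1, 0}.
Outcome values over d=0..8: [1, 1, 1, 1, 1, 1, 1, 1, -1]
Σy = 7, Σy² = 9, M = 9
μ = 7/9 = 7/9,  σ² = 9/9 − (7/9)² = 32/81
Independent increments: Var[X_12] = 12·σ² = 12·(32/81) = 128/27


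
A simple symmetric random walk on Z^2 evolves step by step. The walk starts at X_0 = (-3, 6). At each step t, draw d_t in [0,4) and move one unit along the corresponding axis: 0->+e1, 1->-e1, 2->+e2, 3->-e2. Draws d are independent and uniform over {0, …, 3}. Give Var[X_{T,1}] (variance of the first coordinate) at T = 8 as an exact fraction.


4

Outcome values over d=0..3: [1, -1, 0, 0]
Σy = 0, Σy² = 2, M = 4
μ = 0/4 = 0,  σ² = 2/4 − (0)² = 1/2
Independent increments: Var[X_8] = 8·σ² = 8·(1/2) = 4


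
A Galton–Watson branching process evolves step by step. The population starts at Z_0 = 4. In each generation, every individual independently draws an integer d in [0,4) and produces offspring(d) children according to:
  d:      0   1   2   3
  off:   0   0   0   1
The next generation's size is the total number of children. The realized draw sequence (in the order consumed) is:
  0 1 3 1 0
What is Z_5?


gen 0: Z_0=4, draws=[0, 1, 3, 1], offspring=[0, 0, 1, 0], Z_1=1
gen 1: Z_1=1, draws=[0], offspring=[0], Z_2=0
gen 2: Z_2=0, draws=[], offspring=[], Z_3=0
gen 3: Z_3=0, draws=[], offspring=[], Z_4=0
gen 4: Z_4=0, draws=[], offspring=[], Z_5=0

0


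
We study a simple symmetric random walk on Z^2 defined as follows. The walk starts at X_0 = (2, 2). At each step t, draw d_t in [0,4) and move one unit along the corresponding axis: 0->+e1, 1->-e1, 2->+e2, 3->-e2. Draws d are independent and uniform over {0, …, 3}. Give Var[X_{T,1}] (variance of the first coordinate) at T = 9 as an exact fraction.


Outcome values over d=0..3: [1, -1, 0, 0]
Σy = 0, Σy² = 2, M = 4
μ = 0/4 = 0,  σ² = 2/4 − (0)² = 1/2
Independent increments: Var[X_9] = 9·σ² = 9·(1/2) = 9/2

9/2


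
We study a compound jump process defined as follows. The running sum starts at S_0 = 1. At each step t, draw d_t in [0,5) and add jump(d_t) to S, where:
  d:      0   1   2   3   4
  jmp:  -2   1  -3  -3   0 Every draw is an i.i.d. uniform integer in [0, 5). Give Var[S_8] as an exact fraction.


Outcome values over d=0..4: [-2, 1, -3, -3, 0]
Σy = -7, Σy² = 23, M = 5
μ = -7/5 = -7/5,  σ² = 23/5 − (-7/5)² = 66/25
Independent increments: Var[S_8] = 8·σ² = 8·(66/25) = 528/25

528/25


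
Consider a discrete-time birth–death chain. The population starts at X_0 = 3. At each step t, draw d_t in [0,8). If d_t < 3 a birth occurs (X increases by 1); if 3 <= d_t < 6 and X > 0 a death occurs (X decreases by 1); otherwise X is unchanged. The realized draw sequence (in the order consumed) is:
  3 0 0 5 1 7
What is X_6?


4

t=0: X=3, d=3 → death, X_1=2
t=1: X=2, d=0 → birth, X_2=3
t=2: X=3, d=0 → birth, X_3=4
t=3: X=4, d=5 → death, X_4=3
t=4: X=3, d=1 → birth, X_5=4
t=5: X=4, d=7 → hold, X_6=4


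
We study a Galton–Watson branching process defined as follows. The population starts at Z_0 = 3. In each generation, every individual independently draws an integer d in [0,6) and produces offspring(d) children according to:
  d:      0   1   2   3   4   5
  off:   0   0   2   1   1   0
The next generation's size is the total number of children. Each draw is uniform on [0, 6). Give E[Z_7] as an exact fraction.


128/729

Outcome values over d=0..5: [0, 0, 2, 1, 1, 0]
Σy = 4, Σy² = 6, M = 6
μ = 4/6 = 2/3,  σ² = 6/6 − (2/3)² = 5/9
E[Z_0] = 3
E[Z_1] = 2/3·E[Z_0] = 2
E[Z_2] = 2/3·E[Z_1] = 4/3
E[Z_3] = 2/3·E[Z_2] = 8/9
E[Z_4] = 2/3·E[Z_3] = 16/27
E[Z_5] = 2/3·E[Z_4] = 32/81
E[Z_6] = 2/3·E[Z_5] = 64/243
E[Z_7] = 2/3·E[Z_6] = 128/729


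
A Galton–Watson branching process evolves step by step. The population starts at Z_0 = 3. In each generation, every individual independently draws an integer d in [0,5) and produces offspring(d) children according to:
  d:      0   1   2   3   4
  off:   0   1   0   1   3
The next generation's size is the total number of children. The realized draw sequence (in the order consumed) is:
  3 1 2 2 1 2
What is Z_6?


0

gen 0: Z_0=3, draws=[3, 1, 2], offspring=[1, 1, 0], Z_1=2
gen 1: Z_1=2, draws=[2, 1], offspring=[0, 1], Z_2=1
gen 2: Z_2=1, draws=[2], offspring=[0], Z_3=0
gen 3: Z_3=0, draws=[], offspring=[], Z_4=0
gen 4: Z_4=0, draws=[], offspring=[], Z_5=0
gen 5: Z_5=0, draws=[], offspring=[], Z_6=0


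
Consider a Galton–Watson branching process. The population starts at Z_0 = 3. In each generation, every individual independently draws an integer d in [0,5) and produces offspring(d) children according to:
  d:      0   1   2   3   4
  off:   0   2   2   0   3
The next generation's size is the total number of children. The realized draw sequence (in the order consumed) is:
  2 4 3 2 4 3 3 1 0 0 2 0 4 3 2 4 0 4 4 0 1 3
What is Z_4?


11

gen 0: Z_0=3, draws=[2, 4, 3], offspring=[2, 3, 0], Z_1=5
gen 1: Z_1=5, draws=[2, 4, 3, 3, 1], offspring=[2, 3, 0, 0, 2], Z_2=7
gen 2: Z_2=7, draws=[0, 0, 2, 0, 4, 3, 2], offspring=[0, 0, 2, 0, 3, 0, 2], Z_3=7
gen 3: Z_3=7, draws=[4, 0, 4, 4, 0, 1, 3], offspring=[3, 0, 3, 3, 0, 2, 0], Z_4=11


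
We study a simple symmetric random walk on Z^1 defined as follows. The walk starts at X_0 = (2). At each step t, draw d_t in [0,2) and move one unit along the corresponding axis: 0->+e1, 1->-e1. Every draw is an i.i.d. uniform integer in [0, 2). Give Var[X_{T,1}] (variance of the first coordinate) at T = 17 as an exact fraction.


Outcome values over d=0..1: [1, -1]
Σy = 0, Σy² = 2, M = 2
μ = 0/2 = 0,  σ² = 2/2 − (0)² = 1
Independent increments: Var[X_17] = 17·σ² = 17·(1) = 17

17


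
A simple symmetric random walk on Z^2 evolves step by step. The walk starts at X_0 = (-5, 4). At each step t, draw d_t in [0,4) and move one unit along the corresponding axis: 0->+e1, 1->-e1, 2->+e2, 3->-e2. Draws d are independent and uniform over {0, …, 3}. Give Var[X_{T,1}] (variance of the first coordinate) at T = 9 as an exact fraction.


Outcome values over d=0..3: [1, -1, 0, 0]
Σy = 0, Σy² = 2, M = 4
μ = 0/4 = 0,  σ² = 2/4 − (0)² = 1/2
Independent increments: Var[X_9] = 9·σ² = 9·(1/2) = 9/2

9/2


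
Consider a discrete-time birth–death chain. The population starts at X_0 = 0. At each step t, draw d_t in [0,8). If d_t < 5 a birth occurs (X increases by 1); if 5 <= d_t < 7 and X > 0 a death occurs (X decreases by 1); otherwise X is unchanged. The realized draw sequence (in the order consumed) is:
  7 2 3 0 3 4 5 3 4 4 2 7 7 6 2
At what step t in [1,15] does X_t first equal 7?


10

t=0: X=0, d=7 → hold, X_1=0
t=1: X=0, d=2 → birth, X_2=1
t=2: X=1, d=3 → birth, X_3=2
t=3: X=2, d=0 → birth, X_4=3
t=4: X=3, d=3 → birth, X_5=4
t=5: X=4, d=4 → birth, X_6=5
t=6: X=5, d=5 → death, X_7=4
t=7: X=4, d=3 → birth, X_8=5
t=8: X=5, d=4 → birth, X_9=6
t=9: X=6, d=4 → birth, X_10=7
t=10: X=7, d=2 → birth, X_11=8
t=11: X=8, d=7 → hold, X_12=8
t=12: X=8, d=7 → hold, X_13=8
t=13: X=8, d=6 → death, X_14=7
t=14: X=7, d=2 → birth, X_15=8


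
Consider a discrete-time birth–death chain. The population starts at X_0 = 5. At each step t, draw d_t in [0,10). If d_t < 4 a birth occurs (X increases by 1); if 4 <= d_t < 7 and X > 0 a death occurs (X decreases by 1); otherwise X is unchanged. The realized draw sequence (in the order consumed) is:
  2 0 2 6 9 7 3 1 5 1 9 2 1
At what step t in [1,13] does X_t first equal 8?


3

t=0: X=5, d=2 → birth, X_1=6
t=1: X=6, d=0 → birth, X_2=7
t=2: X=7, d=2 → birth, X_3=8
t=3: X=8, d=6 → death, X_4=7
t=4: X=7, d=9 → hold, X_5=7
t=5: X=7, d=7 → hold, X_6=7
t=6: X=7, d=3 → birth, X_7=8
t=7: X=8, d=1 → birth, X_8=9
t=8: X=9, d=5 → death, X_9=8
t=9: X=8, d=1 → birth, X_10=9
t=10: X=9, d=9 → hold, X_11=9
t=11: X=9, d=2 → birth, X_12=10
t=12: X=10, d=1 → birth, X_13=11


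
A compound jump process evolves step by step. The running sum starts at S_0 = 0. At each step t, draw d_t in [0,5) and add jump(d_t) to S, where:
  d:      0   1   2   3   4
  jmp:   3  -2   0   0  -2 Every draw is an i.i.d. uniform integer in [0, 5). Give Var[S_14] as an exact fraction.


Outcome values over d=0..4: [3, -2, 0, 0, -2]
Σy = -1, Σy² = 17, M = 5
μ = -1/5 = -1/5,  σ² = 17/5 − (-1/5)² = 84/25
Independent increments: Var[S_14] = 14·σ² = 14·(84/25) = 1176/25

1176/25


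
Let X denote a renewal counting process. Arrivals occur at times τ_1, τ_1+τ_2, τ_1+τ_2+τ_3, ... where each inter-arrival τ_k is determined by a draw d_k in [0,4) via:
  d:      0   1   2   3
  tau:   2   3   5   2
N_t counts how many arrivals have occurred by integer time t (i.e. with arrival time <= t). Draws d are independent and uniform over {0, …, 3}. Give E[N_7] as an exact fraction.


17/8

Inter-arrival values over d=0..3: [2, 3, 5, 2]
Each d has probability 1/4, so the pmf of τ is: f(2) = 1/2, f(3) = 1/4, f(5) = 1/4
Renewal equation for m(n) = E[N_n]: condition on τ_1 = k (if k <= n, one arrival plus a fresh copy on the remaining n−k steps): m(n) = F(n) + Σ_{k<=n} f(k)·m(n−k), where F(n) = P(τ <= n) and m(0) = 0
m(1) = F(1) = 0
m(2) = F(2) = 1/2
m(3) = F(3) = 3/4
m(4) = F(4) + f(2)·m(2) = 3/4 + 1/2·1/2 = 1
m(5) = F(5) + f(2)·m(3) + f(3)·m(2) = 1 + 1/2·3/4 + 1/4·1/2 = 3/2
m(6) = F(6) + f(2)·m(4) + f(3)·m(3) = 1 + 1/2·1 + 1/4·3/4 = 27/16
m(7) = F(7) + f(2)·m(5) + f(3)·m(4) + f(5)·m(2) = 1 + 1/2·3/2 + 1/4·1 + 1/4·1/2 = 17/8
E[N_7] = m(7) = 17/8


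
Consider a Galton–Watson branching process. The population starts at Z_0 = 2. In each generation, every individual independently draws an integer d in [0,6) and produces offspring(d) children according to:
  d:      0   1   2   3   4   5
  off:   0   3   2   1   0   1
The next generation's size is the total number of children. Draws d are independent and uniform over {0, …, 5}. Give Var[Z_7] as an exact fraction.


2622147617663/39182082048

Outcome values over d=0..5: [0, 3, 2, 1, 0, 1]
Σy = 7, Σy² = 15, M = 6
μ = 7/6 = 7/6,  σ² = 15/6 − (7/6)² = 41/36
V_0 = 0, E_0 = 2
V_1 = 41/36·E_0 + (7/6)²·V_0 = 41/18;  E_1 = 7/3
V_2 = 41/36·E_1 + (7/6)²·V_1 = 3731/648;  E_2 = 49/18
V_3 = 41/36·E_2 + (7/6)²·V_2 = 255143/23328;  E_3 = 343/108
V_4 = 41/36·E_3 + (7/6)²·V_3 = 15539615/839808;  E_4 = 2401/648
V_5 = 41/36·E_4 + (7/6)²·V_4 = 889020671/30233088;  E_5 = 16807/3888
V_6 = 41/36·E_5 + (7/6)²·V_5 = 48920353391/1088391168;  E_6 = 117649/23328
V_7 = 41/36·E_6 + (7/6)²·V_6 = 2622147617663/39182082048;  E_7 = 823543/139968
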